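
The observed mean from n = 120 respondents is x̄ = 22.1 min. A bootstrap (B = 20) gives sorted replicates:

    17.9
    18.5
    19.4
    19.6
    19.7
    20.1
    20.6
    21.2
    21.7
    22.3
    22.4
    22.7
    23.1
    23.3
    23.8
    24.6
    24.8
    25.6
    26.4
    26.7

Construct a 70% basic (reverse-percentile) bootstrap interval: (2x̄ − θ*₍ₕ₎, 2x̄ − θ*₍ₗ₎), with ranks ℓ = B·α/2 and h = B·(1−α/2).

Percentile endpoints at ranks 3 and 17: θ*₍3₎ = 19.4, θ*₍17₎ = 24.8.
Basic interval reflects these around x̄:
  lower = 2 × 22.1 − 24.8 = 19.4
  upper = 2 × 22.1 − 19.4 = 24.8

(19.4, 24.8)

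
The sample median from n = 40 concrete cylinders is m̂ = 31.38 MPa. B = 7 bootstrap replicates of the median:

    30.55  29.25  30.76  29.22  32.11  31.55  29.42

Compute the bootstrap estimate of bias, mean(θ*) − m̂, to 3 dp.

mean(θ*) = (30.55 + 29.25 + 30.76 + 29.22 + 32.11 + 31.55 + 29.42) / 7 = 30.4086
bias = 30.4086 − 31.38

bias = −0.971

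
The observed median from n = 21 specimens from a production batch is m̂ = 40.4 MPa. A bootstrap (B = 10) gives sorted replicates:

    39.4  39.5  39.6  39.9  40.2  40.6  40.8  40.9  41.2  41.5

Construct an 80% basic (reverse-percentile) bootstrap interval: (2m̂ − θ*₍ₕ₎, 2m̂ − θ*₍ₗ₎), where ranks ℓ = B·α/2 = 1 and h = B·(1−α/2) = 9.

Percentile endpoints at ranks 1 and 9: θ*₍1₎ = 39.4, θ*₍9₎ = 41.2.
Basic interval reflects these around m̂:
  lower = 2 × 40.4 − 41.2 = 39.6
  upper = 2 × 40.4 − 39.4 = 41.4

(39.6, 41.4)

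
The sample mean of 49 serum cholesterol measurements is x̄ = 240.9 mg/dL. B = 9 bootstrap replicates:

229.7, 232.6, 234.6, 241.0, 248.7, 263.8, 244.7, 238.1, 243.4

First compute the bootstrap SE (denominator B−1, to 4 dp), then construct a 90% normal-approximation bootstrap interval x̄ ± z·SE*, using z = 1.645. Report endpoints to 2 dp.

(224.05, 257.75)

Mean of replicates = 241.8444; sum of squared deviations = 839.7822; SE* = √(839.7822/8) = 10.2456
Margin = 1.645 × 10.2456 = 16.854
Interval: 240.9 ± 16.854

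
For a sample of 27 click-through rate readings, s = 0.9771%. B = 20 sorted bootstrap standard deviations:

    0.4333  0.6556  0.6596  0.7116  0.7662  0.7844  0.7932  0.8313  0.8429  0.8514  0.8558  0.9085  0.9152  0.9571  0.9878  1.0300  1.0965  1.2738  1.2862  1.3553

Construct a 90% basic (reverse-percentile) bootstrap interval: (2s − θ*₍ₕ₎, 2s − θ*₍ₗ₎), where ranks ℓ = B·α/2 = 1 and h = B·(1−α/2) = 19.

Percentile endpoints at ranks 1 and 19: θ*₍1₎ = 0.4333, θ*₍19₎ = 1.2862.
Basic interval reflects these around s:
  lower = 2 × 0.9771 − 1.2862 = 0.6680
  upper = 2 × 0.9771 − 0.4333 = 1.5209

(0.6680, 1.5209)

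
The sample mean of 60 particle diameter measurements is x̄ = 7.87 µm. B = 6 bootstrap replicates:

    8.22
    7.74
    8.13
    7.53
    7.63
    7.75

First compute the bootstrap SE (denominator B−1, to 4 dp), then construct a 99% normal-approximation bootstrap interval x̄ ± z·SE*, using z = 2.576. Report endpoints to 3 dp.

(7.154, 8.586)

Mean of replicates = 7.8333; sum of squared deviations = 0.3865; SE* = √(0.3865/5) = 0.2780
Margin = 2.576 × 0.2780 = 0.7161
Interval: 7.87 ± 0.7161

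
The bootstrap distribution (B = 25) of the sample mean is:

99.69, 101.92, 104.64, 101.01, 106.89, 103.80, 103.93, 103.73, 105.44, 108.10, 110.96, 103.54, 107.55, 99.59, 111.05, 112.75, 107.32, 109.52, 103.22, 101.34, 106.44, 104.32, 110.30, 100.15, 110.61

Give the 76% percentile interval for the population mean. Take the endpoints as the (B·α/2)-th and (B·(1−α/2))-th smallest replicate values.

Sorted replicates: 99.59, 99.69, 100.15, 101.01, 101.34, 101.92, 103.22, 103.54, 103.73, 103.80, 103.93, 104.32, 104.64, 105.44, 106.44, 106.89, 107.32, 107.55, 108.10, 109.52, 110.30, 110.61, 110.96, 111.05, 112.75
α = 0.24; lower rank = 25 × 0.120 = 3; upper rank = 25 × 0.880 = 22.
The 3rd smallest replicate is 100.15; the 22nd is 110.61.

(100.15, 110.61)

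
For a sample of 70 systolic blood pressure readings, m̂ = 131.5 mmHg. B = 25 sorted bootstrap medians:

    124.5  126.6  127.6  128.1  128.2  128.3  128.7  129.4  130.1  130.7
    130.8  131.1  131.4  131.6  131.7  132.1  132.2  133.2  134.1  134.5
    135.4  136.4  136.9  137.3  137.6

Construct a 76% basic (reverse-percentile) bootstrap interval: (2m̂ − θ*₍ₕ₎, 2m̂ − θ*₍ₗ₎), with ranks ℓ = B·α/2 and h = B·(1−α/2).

Percentile endpoints at ranks 3 and 22: θ*₍3₎ = 127.6, θ*₍22₎ = 136.4.
Basic interval reflects these around m̂:
  lower = 2 × 131.5 − 136.4 = 126.6
  upper = 2 × 131.5 − 127.6 = 135.4

(126.6, 135.4)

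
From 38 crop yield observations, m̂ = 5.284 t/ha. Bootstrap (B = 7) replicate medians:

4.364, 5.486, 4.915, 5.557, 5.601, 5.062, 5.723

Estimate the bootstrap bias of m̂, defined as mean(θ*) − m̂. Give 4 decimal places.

bias = −0.0400

mean(θ*) = (4.364 + 5.486 + 4.915 + 5.557 + 5.601 + 5.062 + 5.723) / 7 = 5.24400
bias = 5.24400 − 5.284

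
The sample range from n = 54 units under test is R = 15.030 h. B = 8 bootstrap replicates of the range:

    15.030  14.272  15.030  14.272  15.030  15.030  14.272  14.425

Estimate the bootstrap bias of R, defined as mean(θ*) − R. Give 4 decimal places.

mean(θ*) = (15.030 + 14.272 + 15.030 + 14.272 + 15.030 + 15.030 + 14.272 + 14.425) / 8 = 14.67013
bias = 14.67013 − 15.030

bias = −0.3599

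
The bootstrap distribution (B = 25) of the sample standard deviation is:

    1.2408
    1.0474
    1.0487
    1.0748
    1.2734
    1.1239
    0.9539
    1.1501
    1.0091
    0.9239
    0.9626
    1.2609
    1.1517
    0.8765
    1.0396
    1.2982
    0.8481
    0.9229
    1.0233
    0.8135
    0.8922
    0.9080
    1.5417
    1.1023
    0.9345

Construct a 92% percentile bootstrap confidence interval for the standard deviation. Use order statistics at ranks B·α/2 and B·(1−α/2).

(0.8135, 1.2982)

Sorted replicates: 0.8135, 0.8481, 0.8765, 0.8922, 0.9080, 0.9229, 0.9239, 0.9345, 0.9539, 0.9626, 1.0091, 1.0233, 1.0396, 1.0474, 1.0487, 1.0748, 1.1023, 1.1239, 1.1501, 1.1517, 1.2408, 1.2609, 1.2734, 1.2982, 1.5417
α = 0.08; lower rank = 25 × 0.040 = 1; upper rank = 25 × 0.960 = 24.
The 1st smallest replicate is 0.8135; the 24th is 1.2982.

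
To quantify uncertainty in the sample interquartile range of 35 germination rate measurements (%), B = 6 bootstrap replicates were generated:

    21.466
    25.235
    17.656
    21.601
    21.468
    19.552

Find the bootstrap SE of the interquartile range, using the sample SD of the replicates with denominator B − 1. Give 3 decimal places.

Bootstrap SE is the standard deviation of the 6 replicate interquartile ranges.
Mean of replicates: (21.466 + 25.235 + 17.656 + 21.601 + 21.468 + 19.552) / 6 = 126.9780 / 6 = 21.1630
Sum of squared deviations: (+0.3030)² + (+4.0720)² + (−3.5070)² + (+0.4380)² + (+0.3050)² + (−1.6110)² = 31.8522
Variance = 31.8522 / 5 = 6.3704
SE* = √6.3704

SE* = 2.524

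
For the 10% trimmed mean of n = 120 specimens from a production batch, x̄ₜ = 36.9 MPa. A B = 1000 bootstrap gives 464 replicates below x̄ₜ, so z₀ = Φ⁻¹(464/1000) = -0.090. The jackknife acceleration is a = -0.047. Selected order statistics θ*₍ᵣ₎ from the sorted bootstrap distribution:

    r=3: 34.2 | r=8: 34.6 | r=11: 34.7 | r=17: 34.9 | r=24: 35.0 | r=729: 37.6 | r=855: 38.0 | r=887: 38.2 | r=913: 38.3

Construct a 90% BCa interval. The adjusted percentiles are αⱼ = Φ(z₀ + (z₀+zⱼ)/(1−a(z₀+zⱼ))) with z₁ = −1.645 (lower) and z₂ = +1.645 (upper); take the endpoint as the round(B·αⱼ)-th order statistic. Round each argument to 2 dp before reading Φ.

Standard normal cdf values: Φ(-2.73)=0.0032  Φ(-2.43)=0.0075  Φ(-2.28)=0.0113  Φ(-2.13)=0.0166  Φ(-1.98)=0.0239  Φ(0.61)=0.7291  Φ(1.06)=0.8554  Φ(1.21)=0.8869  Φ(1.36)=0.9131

Lower: z₀ + z₁ = -0.090 + (-1.645) = -1.735; 1 − a(z₀+z₁) = 1 − (-0.047)(-1.735) = 0.9185; argument = -0.090 + (-1.735)/0.9185 = -1.9790 → -1.98.
α₁ = Φ(-1.98) = 0.0239; rank = round(1000 × 0.0239) = 24; θ*₍24₎ = 35.0.
Upper: z₀ + z₂ = 1.555; 1 − a(z₀+z₂) = 1.0731; argument = 1.3591 → 1.36; α₂ = 0.9131; rank = 913; θ*₍913₎ = 38.3.

(35.0, 38.3)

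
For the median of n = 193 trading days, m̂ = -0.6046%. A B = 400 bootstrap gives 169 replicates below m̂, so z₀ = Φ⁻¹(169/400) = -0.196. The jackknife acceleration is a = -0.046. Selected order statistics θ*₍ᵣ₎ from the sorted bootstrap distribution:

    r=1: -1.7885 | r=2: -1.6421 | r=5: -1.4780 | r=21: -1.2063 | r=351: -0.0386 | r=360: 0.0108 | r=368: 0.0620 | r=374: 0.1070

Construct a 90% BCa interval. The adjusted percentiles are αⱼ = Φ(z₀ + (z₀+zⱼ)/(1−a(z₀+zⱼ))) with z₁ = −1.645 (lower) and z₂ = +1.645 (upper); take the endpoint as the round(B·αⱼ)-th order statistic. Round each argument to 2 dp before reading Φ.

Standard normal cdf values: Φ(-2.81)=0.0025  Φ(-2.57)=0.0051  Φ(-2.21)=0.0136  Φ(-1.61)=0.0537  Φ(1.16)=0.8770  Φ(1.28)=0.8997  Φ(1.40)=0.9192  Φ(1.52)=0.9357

Lower: z₀ + z₁ = -0.196 + (-1.645) = -1.841; 1 − a(z₀+z₁) = 1 − (-0.046)(-1.841) = 0.9153; argument = -0.196 + (-1.841)/0.9153 = -2.2073 → -2.21.
α₁ = Φ(-2.21) = 0.0136; rank = round(400 × 0.0136) = 5; θ*₍5₎ = -1.4780.
Upper: z₀ + z₂ = 1.449; 1 − a(z₀+z₂) = 1.0667; argument = 1.1625 → 1.16; α₂ = 0.8770; rank = 351; θ*₍351₎ = -0.0386.

(-1.4780, -0.0386)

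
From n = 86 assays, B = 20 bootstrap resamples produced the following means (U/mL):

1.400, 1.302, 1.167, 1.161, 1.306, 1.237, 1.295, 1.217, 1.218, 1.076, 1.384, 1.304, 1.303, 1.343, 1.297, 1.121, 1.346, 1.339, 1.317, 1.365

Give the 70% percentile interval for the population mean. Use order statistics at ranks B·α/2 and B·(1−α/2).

Sorted replicates: 1.076, 1.121, 1.161, 1.167, 1.217, 1.218, 1.237, 1.295, 1.297, 1.302, 1.303, 1.304, 1.306, 1.317, 1.339, 1.343, 1.346, 1.365, 1.384, 1.400
α = 0.30; lower rank = 20 × 0.150 = 3; upper rank = 20 × 0.850 = 17.
The 3rd smallest replicate is 1.161; the 17th is 1.346.

(1.161, 1.346)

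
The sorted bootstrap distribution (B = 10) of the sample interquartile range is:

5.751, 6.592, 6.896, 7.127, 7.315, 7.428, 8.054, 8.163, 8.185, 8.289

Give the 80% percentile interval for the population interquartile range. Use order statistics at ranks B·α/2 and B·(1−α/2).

(5.751, 8.185)

α = 0.20; lower rank = 10 × 0.100 = 1; upper rank = 10 × 0.900 = 9.
The 1st smallest replicate is 5.751; the 9th is 8.185.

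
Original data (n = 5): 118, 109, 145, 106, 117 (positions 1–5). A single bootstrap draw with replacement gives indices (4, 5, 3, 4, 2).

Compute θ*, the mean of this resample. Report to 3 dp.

Resample values: 106, 117, 145, 106, 109.
Mean = (106 + 117 + 145 + 106 + 109) / 5 = 583.0 / 5 = 116.600

θ* = 116.600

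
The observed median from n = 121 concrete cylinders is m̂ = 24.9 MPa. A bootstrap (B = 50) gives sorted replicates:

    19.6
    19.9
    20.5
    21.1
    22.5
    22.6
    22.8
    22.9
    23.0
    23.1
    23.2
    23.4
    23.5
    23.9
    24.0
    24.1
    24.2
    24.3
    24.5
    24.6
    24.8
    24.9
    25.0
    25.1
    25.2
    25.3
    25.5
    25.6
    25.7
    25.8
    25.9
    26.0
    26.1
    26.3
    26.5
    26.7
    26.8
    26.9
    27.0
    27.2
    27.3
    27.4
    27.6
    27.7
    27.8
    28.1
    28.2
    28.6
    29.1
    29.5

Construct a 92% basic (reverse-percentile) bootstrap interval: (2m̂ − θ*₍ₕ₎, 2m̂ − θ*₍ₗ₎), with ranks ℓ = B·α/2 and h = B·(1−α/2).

(21.2, 29.9)

Percentile endpoints at ranks 2 and 48: θ*₍2₎ = 19.9, θ*₍48₎ = 28.6.
Basic interval reflects these around m̂:
  lower = 2 × 24.9 − 28.6 = 21.2
  upper = 2 × 24.9 − 19.9 = 29.9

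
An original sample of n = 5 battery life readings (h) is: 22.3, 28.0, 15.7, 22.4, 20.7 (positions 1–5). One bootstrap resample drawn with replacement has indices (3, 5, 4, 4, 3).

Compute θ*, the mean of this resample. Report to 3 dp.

θ* = 19.380

Resample values: 15.7, 20.7, 22.4, 22.4, 15.7.
Mean = (15.7 + 20.7 + 22.4 + 22.4 + 15.7) / 5 = 96.90 / 5 = 19.380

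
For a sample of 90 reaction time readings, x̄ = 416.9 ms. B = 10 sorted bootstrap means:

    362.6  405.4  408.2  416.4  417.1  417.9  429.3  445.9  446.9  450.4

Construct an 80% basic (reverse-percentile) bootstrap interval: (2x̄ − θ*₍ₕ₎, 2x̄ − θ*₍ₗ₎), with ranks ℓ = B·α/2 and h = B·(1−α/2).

Percentile endpoints at ranks 1 and 9: θ*₍1₎ = 362.6, θ*₍9₎ = 446.9.
Basic interval reflects these around x̄:
  lower = 2 × 416.9 − 446.9 = 386.9
  upper = 2 × 416.9 − 362.6 = 471.2

(386.9, 471.2)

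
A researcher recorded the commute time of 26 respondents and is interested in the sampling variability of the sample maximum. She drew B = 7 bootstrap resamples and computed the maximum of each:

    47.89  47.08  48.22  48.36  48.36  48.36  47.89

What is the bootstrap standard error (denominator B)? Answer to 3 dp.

Bootstrap SE is the standard deviation of the 7 replicate maximums.
Mean of replicates: (47.89 + 47.08 + 48.22 + 48.36 + 48.36 + 48.36 + 47.89) / 7 = 336.1600 / 7 = 48.0229
Sum of squared deviations: (−0.1329)² + (−0.9429)² + (+0.1971)² + (+0.3371)² + (+0.3371)² + (+0.3371)² + (−0.1329)² = 1.3041
Variance = 1.3041 / 7 = 0.1863
SE* = √0.1863

SE* = 0.432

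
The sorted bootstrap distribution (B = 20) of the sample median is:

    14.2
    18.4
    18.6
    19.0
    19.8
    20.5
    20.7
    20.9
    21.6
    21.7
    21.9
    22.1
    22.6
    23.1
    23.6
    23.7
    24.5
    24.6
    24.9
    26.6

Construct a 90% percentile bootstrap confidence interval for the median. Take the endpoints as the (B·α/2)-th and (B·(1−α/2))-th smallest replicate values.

(14.2, 24.9)

α = 0.10; lower rank = 20 × 0.050 = 1; upper rank = 20 × 0.950 = 19.
The 1st smallest replicate is 14.2; the 19th is 24.9.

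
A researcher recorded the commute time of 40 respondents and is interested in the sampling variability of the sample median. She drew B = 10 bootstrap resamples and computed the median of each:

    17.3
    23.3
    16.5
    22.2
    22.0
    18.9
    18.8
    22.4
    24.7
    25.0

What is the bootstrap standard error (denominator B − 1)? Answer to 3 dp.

SE* = 3.027

Bootstrap SE is the standard deviation of the 10 replicate medians.
Mean of replicates: (17.3 + 23.3 + 16.5 + 22.2 + 22.0 + 18.9 + 18.8 + 22.4 + 24.7 + 25.0) / 10 = 211.1000 / 10 = 21.1100
Sum of squared deviations: (−3.8100)² + (+2.1900)² + (−4.6100)² + (+1.0900)² + (+0.8900)² + (−2.2100)² + (−2.3100)² + (+1.2900)² + (+3.5900)² + (+3.8900)² = 82.4490
Variance = 82.4490 / 9 = 9.1610
SE* = √9.1610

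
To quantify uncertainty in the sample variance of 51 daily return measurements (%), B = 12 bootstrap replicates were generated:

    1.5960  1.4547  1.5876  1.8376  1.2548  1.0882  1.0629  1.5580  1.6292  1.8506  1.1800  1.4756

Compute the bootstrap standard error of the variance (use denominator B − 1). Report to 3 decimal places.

SE* = 0.267

Bootstrap SE is the standard deviation of the 12 replicate variances.
Mean of replicates: (1.5960 + 1.4547 + 1.5876 + 1.8376 + 1.2548 + 1.0882 + 1.0629 + 1.5580 + 1.6292 + 1.8506 + 1.1800 + 1.4756) / 12 = 17.57520 / 12 = 1.46460
Sum of squared deviations: (+0.13140)² + (−0.00990)² + (+0.12300)² + (+0.37300)² + (−0.20980)² + (−0.37640)² + (−0.40170)² + (+0.09340)² + (+0.16460)² + (+0.38600)² + (−0.28460)² + (+0.01100)² = 0.78461
Variance = 0.78461 / 11 = 0.07133
SE* = √0.07133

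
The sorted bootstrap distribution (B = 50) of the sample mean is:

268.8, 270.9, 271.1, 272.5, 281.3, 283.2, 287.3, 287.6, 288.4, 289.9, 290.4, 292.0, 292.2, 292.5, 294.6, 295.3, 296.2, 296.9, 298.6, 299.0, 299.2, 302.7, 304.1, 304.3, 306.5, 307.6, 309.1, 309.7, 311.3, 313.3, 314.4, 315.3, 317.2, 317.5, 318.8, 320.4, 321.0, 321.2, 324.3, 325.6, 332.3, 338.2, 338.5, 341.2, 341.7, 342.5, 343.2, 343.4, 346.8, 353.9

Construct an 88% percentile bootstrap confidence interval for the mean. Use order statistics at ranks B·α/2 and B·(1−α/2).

(271.1, 343.2)

α = 0.12; lower rank = 50 × 0.060 = 3; upper rank = 50 × 0.940 = 47.
The 3rd smallest replicate is 271.1; the 47th is 343.2.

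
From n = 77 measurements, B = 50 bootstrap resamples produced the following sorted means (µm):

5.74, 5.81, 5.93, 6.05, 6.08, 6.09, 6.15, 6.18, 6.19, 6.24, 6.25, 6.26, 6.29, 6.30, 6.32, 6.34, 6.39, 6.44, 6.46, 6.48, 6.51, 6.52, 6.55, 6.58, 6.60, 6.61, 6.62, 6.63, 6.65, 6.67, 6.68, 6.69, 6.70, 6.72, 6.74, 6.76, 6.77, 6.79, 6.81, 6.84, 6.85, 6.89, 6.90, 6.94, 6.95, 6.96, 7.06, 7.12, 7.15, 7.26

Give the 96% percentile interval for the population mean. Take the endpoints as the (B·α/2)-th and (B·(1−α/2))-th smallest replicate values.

(5.74, 7.15)

α = 0.04; lower rank = 50 × 0.020 = 1; upper rank = 50 × 0.980 = 49.
The 1st smallest replicate is 5.74; the 49th is 7.15.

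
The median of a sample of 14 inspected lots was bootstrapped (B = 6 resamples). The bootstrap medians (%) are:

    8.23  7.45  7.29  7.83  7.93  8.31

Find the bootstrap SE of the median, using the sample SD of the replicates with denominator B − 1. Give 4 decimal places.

SE* = 0.4089

Bootstrap SE is the standard deviation of the 6 replicate medians.
Mean of replicates: (8.23 + 7.45 + 7.29 + 7.83 + 7.93 + 8.31) / 6 = 47.04000 / 6 = 7.84000
Sum of squared deviations: (+0.39000)² + (−0.39000)² + (−0.55000)² + (−0.01000)² + (+0.09000)² + (+0.47000)² = 0.83580
Variance = 0.83580 / 5 = 0.16716
SE* = √0.16716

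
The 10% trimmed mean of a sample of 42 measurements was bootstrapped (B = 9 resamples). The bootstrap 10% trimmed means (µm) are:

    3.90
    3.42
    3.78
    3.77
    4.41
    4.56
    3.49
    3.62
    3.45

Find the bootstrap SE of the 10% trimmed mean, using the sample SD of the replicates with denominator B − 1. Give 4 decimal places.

Bootstrap SE is the standard deviation of the 9 replicate 10% trimmed means.
Mean of replicates: (3.90 + 3.42 + 3.78 + 3.77 + 4.41 + 4.56 + 3.49 + 3.62 + 3.45) / 9 = 34.40000 / 9 = 3.82222
Sum of squared deviations: (+0.07778)² + (−0.40222)² + (−0.04222)² + (−0.05222)² + (+0.58778)² + (+0.73778)² + (−0.33222)² + (−0.20222)² + (−0.37222)² = 1.35196
Variance = 1.35196 / 8 = 0.16899
SE* = √0.16899

SE* = 0.4111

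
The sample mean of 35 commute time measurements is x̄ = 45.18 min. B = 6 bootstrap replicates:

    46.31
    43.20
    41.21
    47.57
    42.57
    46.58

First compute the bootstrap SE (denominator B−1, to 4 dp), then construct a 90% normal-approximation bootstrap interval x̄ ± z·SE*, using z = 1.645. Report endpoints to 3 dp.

Mean of replicates = 44.5733; sum of squared deviations = 33.2341; SE* = √(33.2341/5) = 2.5781
Margin = 1.645 × 2.5781 = 4.2410
Interval: 45.18 ± 4.2410

(40.939, 49.421)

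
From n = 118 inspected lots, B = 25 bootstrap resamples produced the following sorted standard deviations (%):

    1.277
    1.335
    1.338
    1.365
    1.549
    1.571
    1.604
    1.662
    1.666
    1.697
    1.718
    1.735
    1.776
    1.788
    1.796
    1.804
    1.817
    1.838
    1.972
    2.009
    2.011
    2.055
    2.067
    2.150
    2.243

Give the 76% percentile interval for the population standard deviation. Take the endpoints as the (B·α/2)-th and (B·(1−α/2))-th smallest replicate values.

α = 0.24; lower rank = 25 × 0.120 = 3; upper rank = 25 × 0.880 = 22.
The 3rd smallest replicate is 1.338; the 22nd is 2.055.

(1.338, 2.055)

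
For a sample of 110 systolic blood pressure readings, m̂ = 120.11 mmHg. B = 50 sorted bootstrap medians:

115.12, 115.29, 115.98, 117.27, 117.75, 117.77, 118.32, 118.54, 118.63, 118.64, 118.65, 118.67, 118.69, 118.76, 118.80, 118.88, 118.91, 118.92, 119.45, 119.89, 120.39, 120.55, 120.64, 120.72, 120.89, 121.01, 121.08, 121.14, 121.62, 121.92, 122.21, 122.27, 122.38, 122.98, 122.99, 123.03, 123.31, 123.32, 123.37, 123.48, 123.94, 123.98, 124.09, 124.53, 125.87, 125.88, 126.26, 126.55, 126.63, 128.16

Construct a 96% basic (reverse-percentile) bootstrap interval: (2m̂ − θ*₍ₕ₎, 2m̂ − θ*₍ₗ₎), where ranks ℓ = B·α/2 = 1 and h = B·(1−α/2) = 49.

Percentile endpoints at ranks 1 and 49: θ*₍1₎ = 115.12, θ*₍49₎ = 126.63.
Basic interval reflects these around m̂:
  lower = 2 × 120.11 − 126.63 = 113.59
  upper = 2 × 120.11 − 115.12 = 125.10

(113.59, 125.10)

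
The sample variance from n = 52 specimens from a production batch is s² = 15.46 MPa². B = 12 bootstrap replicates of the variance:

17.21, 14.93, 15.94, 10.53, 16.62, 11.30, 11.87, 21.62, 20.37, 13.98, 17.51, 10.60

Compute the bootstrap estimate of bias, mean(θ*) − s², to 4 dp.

mean(θ*) = (17.21 + 14.93 + 15.94 + 10.53 + 16.62 + 11.30 + 11.87 + 21.62 + 20.37 + 13.98 + 17.51 + 10.60) / 12 = 15.20667
bias = 15.20667 − 15.46

bias = −0.2533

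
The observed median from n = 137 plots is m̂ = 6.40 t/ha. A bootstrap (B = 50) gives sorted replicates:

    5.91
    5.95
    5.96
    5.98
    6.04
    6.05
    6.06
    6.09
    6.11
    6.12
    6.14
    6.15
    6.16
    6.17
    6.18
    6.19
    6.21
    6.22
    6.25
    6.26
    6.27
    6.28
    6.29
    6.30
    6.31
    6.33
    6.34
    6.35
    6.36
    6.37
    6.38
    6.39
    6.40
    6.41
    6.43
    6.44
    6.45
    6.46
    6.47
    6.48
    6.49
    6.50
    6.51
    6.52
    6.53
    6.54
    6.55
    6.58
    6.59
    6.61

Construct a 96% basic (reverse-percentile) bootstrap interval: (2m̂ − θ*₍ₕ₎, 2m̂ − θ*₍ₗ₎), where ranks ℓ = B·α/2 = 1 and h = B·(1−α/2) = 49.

Percentile endpoints at ranks 1 and 49: θ*₍1₎ = 5.91, θ*₍49₎ = 6.59.
Basic interval reflects these around m̂:
  lower = 2 × 6.40 − 6.59 = 6.21
  upper = 2 × 6.40 − 5.91 = 6.89

(6.21, 6.89)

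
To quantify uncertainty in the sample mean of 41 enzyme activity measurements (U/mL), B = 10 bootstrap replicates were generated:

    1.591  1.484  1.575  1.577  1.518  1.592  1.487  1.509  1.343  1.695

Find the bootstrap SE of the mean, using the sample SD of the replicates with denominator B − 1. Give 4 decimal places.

Bootstrap SE is the standard deviation of the 10 replicate means.
Mean of replicates: (1.591 + 1.484 + 1.575 + 1.577 + 1.518 + 1.592 + 1.487 + 1.509 + 1.343 + 1.695) / 10 = 15.37100 / 10 = 1.53710
Sum of squared deviations: (+0.05390)² + (−0.05310)² + (+0.03790)² + (+0.03990)² + (−0.01910)² + (+0.05490)² + (−0.05010)² + (−0.02810)² + (−0.19410)² + (+0.15790)² = 0.07804
Variance = 0.07804 / 9 = 0.00867
SE* = √0.00867

SE* = 0.0931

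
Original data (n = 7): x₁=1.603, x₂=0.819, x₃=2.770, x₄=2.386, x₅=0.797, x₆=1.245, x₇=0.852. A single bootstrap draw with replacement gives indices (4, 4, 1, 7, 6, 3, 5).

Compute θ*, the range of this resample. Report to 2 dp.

θ* = 1.97

Resample values: 2.386, 2.386, 1.603, 0.852, 1.245, 2.770, 0.797.
Range = 2.770 − 0.797 = 1.97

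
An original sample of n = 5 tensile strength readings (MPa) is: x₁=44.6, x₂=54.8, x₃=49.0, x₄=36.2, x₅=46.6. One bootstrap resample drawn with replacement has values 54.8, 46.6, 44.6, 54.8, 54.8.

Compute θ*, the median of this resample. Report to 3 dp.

Sorted: 44.6, 46.6, 54.8, 54.8, 54.8
Median = middle value = 54.800

θ* = 54.800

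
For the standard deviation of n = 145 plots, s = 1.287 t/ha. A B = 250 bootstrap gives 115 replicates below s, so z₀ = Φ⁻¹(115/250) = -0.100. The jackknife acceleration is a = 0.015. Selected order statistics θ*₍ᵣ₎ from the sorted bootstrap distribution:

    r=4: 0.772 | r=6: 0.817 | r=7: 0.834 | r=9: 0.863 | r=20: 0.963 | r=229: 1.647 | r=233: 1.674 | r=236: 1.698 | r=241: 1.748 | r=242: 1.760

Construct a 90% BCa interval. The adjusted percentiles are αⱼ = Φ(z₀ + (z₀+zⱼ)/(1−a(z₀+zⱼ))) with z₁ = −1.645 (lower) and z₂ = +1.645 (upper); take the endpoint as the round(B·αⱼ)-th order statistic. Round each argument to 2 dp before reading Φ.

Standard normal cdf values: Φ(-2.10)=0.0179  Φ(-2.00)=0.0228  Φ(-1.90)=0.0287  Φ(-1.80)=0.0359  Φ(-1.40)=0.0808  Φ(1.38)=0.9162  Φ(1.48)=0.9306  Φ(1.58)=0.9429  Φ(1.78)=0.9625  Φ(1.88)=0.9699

(0.863, 1.674)

Lower: z₀ + z₁ = -0.100 + (-1.645) = -1.745; 1 − a(z₀+z₁) = 1 − (0.015)(-1.745) = 1.0262; argument = -0.100 + (-1.745)/1.0262 = -1.8005 → -1.80.
α₁ = Φ(-1.80) = 0.0359; rank = round(250 × 0.0359) = 9; θ*₍9₎ = 0.863.
Upper: z₀ + z₂ = 1.545; 1 − a(z₀+z₂) = 0.9768; argument = 1.4817 → 1.48; α₂ = 0.9306; rank = 233; θ*₍233₎ = 1.674.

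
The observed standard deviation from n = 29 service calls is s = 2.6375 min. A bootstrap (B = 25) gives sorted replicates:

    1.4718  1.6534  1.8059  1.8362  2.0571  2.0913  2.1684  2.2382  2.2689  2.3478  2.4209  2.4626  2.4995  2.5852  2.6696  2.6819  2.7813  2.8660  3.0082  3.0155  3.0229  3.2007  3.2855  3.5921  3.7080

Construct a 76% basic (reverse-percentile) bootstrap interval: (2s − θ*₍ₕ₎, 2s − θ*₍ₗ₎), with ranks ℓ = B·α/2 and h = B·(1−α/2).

Percentile endpoints at ranks 3 and 22: θ*₍3₎ = 1.8059, θ*₍22₎ = 3.2007.
Basic interval reflects these around s:
  lower = 2 × 2.6375 − 3.2007 = 2.0743
  upper = 2 × 2.6375 − 1.8059 = 3.4691

(2.0743, 3.4691)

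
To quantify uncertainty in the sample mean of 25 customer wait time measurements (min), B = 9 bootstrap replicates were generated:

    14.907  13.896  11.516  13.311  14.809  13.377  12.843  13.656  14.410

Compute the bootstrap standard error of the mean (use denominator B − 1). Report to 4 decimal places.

Bootstrap SE is the standard deviation of the 9 replicate means.
Mean of replicates: (14.907 + 13.896 + 11.516 + 13.311 + 14.809 + 13.377 + 12.843 + 13.656 + 14.410) / 9 = 122.72500 / 9 = 13.63611
Sum of squared deviations: (+1.27089)² + (+0.25989)² + (−2.12011)² + (−0.32511)² + (+1.17289)² + (−0.25911)² + (−0.79311)² + (+0.01989)² + (+0.77389)² = 8.95440
Variance = 8.95440 / 8 = 1.11930
SE* = √1.11930

SE* = 1.0580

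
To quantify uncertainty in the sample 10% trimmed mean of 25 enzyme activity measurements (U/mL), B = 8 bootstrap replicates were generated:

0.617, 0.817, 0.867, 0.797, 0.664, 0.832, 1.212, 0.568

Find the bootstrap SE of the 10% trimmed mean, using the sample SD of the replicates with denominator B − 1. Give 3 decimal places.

Bootstrap SE is the standard deviation of the 8 replicate 10% trimmed means.
Mean of replicates: (0.617 + 0.817 + 0.867 + 0.797 + 0.664 + 0.832 + 1.212 + 0.568) / 8 = 6.3740 / 8 = 0.7967
Sum of squared deviations: (−0.1797)² + (+0.0202)² + (+0.0703)² + (+0.0003)² + (−0.1327)² + (+0.0353)² + (+0.4153)² + (−0.2288)² = 0.2813
Variance = 0.2813 / 7 = 0.0402
SE* = √0.0402

SE* = 0.200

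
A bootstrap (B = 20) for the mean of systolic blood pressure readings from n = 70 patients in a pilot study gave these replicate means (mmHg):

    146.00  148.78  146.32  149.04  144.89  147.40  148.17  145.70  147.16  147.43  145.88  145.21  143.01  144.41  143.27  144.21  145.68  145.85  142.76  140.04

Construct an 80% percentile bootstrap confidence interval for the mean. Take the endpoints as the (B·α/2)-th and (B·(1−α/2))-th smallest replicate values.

(142.76, 148.17)

Sorted replicates: 140.04, 142.76, 143.01, 143.27, 144.21, 144.41, 144.89, 145.21, 145.68, 145.70, 145.85, 145.88, 146.00, 146.32, 147.16, 147.40, 147.43, 148.17, 148.78, 149.04
α = 0.20; lower rank = 20 × 0.100 = 2; upper rank = 20 × 0.900 = 18.
The 2nd smallest replicate is 142.76; the 18th is 148.17.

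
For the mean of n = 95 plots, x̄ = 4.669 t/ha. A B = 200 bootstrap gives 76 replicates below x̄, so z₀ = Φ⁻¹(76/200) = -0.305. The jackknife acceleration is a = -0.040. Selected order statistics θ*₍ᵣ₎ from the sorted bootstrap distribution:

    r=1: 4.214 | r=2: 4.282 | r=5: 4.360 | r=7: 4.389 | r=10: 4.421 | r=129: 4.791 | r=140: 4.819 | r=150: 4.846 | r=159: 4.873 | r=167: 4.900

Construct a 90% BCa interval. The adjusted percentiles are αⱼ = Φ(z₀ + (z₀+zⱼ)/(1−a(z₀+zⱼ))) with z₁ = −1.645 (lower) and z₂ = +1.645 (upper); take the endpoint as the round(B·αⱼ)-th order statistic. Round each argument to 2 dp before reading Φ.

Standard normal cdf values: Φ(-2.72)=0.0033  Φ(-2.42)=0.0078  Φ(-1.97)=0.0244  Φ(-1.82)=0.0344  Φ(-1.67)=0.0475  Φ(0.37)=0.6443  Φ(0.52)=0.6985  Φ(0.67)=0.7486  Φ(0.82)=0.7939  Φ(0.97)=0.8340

(4.282, 4.900)

Lower: z₀ + z₁ = -0.305 + (-1.645) = -1.950; 1 − a(z₀+z₁) = 1 − (-0.040)(-1.950) = 0.9220; argument = -0.305 + (-1.950)/0.9220 = -2.4200 → -2.42.
α₁ = Φ(-2.42) = 0.0078; rank = round(200 × 0.0078) = 2; θ*₍2₎ = 4.282.
Upper: z₀ + z₂ = 1.340; 1 − a(z₀+z₂) = 1.0536; argument = 0.9668 → 0.97; α₂ = 0.8340; rank = 167; θ*₍167₎ = 4.900.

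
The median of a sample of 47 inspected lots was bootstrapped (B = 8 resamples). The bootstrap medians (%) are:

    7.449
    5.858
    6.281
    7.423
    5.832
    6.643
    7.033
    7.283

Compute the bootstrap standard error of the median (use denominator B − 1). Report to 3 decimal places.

SE* = 0.673

Bootstrap SE is the standard deviation of the 8 replicate medians.
Mean of replicates: (7.449 + 5.858 + 6.281 + 7.423 + 5.832 + 6.643 + 7.033 + 7.283) / 8 = 53.8020 / 8 = 6.7252
Sum of squared deviations: (+0.7237)² + (−0.8673)² + (−0.4443)² + (+0.6978)² + (−0.8933)² + (−0.0823)² + (+0.3078)² + (+0.5578)² = 3.1706
Variance = 3.1706 / 7 = 0.4529
SE* = √0.4529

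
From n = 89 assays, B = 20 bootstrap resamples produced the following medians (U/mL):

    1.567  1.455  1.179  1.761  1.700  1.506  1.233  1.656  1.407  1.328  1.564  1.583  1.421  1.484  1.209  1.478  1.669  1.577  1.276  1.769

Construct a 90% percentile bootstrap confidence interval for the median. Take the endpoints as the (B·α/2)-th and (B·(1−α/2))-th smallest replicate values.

Sorted replicates: 1.179, 1.209, 1.233, 1.276, 1.328, 1.407, 1.421, 1.455, 1.478, 1.484, 1.506, 1.564, 1.567, 1.577, 1.583, 1.656, 1.669, 1.700, 1.761, 1.769
α = 0.10; lower rank = 20 × 0.050 = 1; upper rank = 20 × 0.950 = 19.
The 1st smallest replicate is 1.179; the 19th is 1.761.

(1.179, 1.761)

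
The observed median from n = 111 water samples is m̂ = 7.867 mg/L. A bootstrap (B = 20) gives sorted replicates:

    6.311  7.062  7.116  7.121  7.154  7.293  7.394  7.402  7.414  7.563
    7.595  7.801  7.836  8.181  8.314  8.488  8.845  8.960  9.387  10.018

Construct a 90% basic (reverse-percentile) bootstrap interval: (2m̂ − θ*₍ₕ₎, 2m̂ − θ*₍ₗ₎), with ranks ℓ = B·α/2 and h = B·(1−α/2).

(6.347, 9.423)

Percentile endpoints at ranks 1 and 19: θ*₍1₎ = 6.311, θ*₍19₎ = 9.387.
Basic interval reflects these around m̂:
  lower = 2 × 7.867 − 9.387 = 6.347
  upper = 2 × 7.867 − 6.311 = 9.423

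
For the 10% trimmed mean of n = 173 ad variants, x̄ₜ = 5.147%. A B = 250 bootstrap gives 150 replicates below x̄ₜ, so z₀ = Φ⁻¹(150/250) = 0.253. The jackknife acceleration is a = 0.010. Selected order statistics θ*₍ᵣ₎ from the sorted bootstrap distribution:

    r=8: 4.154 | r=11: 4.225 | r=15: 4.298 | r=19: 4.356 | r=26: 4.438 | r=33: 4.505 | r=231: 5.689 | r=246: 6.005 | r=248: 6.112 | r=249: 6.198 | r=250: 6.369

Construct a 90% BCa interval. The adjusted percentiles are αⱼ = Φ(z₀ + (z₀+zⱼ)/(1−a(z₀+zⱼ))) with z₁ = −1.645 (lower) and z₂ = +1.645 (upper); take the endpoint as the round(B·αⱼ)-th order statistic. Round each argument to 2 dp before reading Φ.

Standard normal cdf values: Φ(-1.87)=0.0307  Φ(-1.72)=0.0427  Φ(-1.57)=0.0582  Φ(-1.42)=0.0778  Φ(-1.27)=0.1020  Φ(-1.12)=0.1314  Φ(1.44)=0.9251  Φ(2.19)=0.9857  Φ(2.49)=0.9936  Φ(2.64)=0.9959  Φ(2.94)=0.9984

(4.505, 6.005)

Lower: z₀ + z₁ = 0.253 + (-1.645) = -1.392; 1 − a(z₀+z₁) = 1 − (0.010)(-1.392) = 1.0139; argument = 0.253 + (-1.392)/1.0139 = -1.1199 → -1.12.
α₁ = Φ(-1.12) = 0.1314; rank = round(250 × 0.1314) = 33; θ*₍33₎ = 4.505.
Upper: z₀ + z₂ = 1.898; 1 − a(z₀+z₂) = 0.9810; argument = 2.1877 → 2.19; α₂ = 0.9857; rank = 246; θ*₍246₎ = 6.005.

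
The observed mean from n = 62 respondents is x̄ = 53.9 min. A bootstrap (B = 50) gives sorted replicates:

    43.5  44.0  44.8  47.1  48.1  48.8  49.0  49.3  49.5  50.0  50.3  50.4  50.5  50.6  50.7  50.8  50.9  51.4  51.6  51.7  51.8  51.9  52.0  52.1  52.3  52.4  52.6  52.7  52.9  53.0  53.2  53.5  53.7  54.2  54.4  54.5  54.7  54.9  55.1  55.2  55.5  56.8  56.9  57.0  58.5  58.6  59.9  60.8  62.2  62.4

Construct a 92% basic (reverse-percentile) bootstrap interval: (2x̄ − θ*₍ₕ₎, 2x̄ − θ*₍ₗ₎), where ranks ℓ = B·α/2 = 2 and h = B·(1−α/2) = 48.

(47.0, 63.8)

Percentile endpoints at ranks 2 and 48: θ*₍2₎ = 44.0, θ*₍48₎ = 60.8.
Basic interval reflects these around x̄:
  lower = 2 × 53.9 − 60.8 = 47.0
  upper = 2 × 53.9 − 44.0 = 63.8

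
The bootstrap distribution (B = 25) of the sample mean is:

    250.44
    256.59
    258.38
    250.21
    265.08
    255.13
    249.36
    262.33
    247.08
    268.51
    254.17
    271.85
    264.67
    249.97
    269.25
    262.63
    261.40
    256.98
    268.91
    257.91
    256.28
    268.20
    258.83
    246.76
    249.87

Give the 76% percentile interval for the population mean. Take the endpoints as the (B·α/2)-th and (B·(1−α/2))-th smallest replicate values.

(249.36, 268.51)

Sorted replicates: 246.76, 247.08, 249.36, 249.87, 249.97, 250.21, 250.44, 254.17, 255.13, 256.28, 256.59, 256.98, 257.91, 258.38, 258.83, 261.40, 262.33, 262.63, 264.67, 265.08, 268.20, 268.51, 268.91, 269.25, 271.85
α = 0.24; lower rank = 25 × 0.120 = 3; upper rank = 25 × 0.880 = 22.
The 3rd smallest replicate is 249.36; the 22nd is 268.51.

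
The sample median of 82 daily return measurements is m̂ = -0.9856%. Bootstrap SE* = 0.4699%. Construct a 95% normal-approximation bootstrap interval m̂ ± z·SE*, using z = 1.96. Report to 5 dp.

Margin = 1.96 × 0.4699 = 0.921004
Interval: -0.9856 ± 0.921004

(-1.90660, -0.06460)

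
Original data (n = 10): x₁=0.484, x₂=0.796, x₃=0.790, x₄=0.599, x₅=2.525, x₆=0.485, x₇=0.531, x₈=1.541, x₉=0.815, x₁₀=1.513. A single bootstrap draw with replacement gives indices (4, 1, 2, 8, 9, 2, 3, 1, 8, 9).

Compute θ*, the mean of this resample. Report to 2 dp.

θ* = 0.87

Resample values: 0.599, 0.484, 0.796, 1.541, 0.815, 0.796, 0.790, 0.484, 1.541, 0.815.
Mean = (0.599 + 0.484 + 0.796 + 1.541 + 0.815 + 0.796 + 0.790 + 0.484 + 1.541 + 0.815) / 10 = 8.6610 / 10 = 0.87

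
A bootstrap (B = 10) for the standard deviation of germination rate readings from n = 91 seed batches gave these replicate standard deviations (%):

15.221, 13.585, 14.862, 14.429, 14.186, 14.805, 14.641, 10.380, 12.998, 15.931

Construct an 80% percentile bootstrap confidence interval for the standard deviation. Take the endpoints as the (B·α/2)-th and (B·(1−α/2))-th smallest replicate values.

Sorted replicates: 10.380, 12.998, 13.585, 14.186, 14.429, 14.641, 14.805, 14.862, 15.221, 15.931
α = 0.20; lower rank = 10 × 0.100 = 1; upper rank = 10 × 0.900 = 9.
The 1st smallest replicate is 10.380; the 9th is 15.221.

(10.380, 15.221)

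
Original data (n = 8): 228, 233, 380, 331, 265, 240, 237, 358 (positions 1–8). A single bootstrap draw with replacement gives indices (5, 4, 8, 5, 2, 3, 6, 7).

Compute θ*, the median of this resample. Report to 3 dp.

Resample values: 265, 331, 358, 265, 233, 380, 240, 237.
Sorted: 233, 237, 240, 265, 265, 331, 358, 380
Median = average of the two middle values = 265.000

θ* = 265.000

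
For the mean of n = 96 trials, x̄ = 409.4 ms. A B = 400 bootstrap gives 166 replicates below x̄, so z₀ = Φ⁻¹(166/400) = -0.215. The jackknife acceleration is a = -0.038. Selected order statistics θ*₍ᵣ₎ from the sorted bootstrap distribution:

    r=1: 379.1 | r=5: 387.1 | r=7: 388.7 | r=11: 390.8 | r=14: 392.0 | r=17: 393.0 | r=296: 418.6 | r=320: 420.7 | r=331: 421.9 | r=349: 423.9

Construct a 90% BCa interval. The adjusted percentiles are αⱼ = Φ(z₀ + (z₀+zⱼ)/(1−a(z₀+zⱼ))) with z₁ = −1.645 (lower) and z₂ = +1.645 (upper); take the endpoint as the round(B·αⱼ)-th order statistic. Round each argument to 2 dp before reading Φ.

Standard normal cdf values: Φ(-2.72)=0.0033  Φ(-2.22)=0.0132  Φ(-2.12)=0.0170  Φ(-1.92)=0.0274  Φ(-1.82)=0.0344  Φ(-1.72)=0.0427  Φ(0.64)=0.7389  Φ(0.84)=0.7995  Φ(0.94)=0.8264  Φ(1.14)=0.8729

(387.1, 423.9)

Lower: z₀ + z₁ = -0.215 + (-1.645) = -1.860; 1 − a(z₀+z₁) = 1 − (-0.038)(-1.860) = 0.9293; argument = -0.215 + (-1.860)/0.9293 = -2.2165 → -2.22.
α₁ = Φ(-2.22) = 0.0132; rank = round(400 × 0.0132) = 5; θ*₍5₎ = 387.1.
Upper: z₀ + z₂ = 1.430; 1 − a(z₀+z₂) = 1.0543; argument = 1.1413 → 1.14; α₂ = 0.8729; rank = 349; θ*₍349₎ = 423.9.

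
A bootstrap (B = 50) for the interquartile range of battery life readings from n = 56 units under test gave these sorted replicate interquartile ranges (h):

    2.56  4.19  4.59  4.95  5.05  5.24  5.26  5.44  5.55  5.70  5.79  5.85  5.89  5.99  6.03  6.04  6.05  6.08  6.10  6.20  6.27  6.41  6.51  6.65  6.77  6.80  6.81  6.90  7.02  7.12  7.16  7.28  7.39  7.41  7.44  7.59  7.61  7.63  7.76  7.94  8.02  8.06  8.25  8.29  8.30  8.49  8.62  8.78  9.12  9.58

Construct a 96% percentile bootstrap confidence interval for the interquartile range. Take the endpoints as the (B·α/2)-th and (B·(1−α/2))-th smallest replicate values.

α = 0.04; lower rank = 50 × 0.020 = 1; upper rank = 50 × 0.980 = 49.
The 1st smallest replicate is 2.56; the 49th is 9.12.

(2.56, 9.12)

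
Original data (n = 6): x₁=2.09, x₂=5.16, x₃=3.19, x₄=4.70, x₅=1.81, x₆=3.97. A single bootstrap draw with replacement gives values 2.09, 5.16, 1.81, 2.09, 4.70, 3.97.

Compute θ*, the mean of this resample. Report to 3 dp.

θ* = 3.303

Mean = (2.09 + 5.16 + 1.81 + 2.09 + 4.70 + 3.97) / 6 = 19.820 / 6 = 3.303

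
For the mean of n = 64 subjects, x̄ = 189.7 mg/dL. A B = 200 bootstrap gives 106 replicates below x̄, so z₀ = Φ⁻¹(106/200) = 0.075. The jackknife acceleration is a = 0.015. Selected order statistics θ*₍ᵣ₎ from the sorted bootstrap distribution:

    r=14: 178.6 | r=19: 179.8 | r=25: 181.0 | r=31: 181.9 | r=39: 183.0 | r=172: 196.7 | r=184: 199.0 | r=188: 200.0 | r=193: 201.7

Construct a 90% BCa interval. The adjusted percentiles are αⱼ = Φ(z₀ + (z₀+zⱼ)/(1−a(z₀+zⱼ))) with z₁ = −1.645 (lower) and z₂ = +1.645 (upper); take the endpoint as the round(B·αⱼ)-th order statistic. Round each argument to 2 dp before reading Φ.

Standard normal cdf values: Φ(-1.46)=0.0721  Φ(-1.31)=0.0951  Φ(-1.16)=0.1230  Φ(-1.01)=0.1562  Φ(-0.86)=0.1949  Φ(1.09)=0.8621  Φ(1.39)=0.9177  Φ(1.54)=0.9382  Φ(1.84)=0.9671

(178.6, 201.7)

Lower: z₀ + z₁ = 0.075 + (-1.645) = -1.570; 1 − a(z₀+z₁) = 1 − (0.015)(-1.570) = 1.0235; argument = 0.075 + (-1.570)/1.0235 = -1.4589 → -1.46.
α₁ = Φ(-1.46) = 0.0721; rank = round(200 × 0.0721) = 14; θ*₍14₎ = 178.6.
Upper: z₀ + z₂ = 1.720; 1 − a(z₀+z₂) = 0.9742; argument = 1.8406 → 1.84; α₂ = 0.9671; rank = 193; θ*₍193₎ = 201.7.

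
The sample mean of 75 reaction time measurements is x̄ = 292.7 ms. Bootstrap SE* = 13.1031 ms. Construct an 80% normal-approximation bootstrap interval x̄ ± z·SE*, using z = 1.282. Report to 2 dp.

(275.90, 309.50)

Margin = 1.282 × 13.1031 = 16.798
Interval: 292.7 ± 16.798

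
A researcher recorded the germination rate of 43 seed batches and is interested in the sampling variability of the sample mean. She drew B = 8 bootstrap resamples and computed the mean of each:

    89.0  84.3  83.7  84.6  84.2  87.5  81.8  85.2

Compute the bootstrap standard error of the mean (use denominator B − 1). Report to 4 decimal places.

SE* = 2.2519

Bootstrap SE is the standard deviation of the 8 replicate means.
Mean of replicates: (89.0 + 84.3 + 83.7 + 84.6 + 84.2 + 87.5 + 81.8 + 85.2) / 8 = 680.30000 / 8 = 85.03750
Sum of squared deviations: (+3.96250)² + (−0.73750)² + (−1.33750)² + (−0.43750)² + (−0.83750)² + (+2.46250)² + (−3.23750)² + (+0.16250)² = 35.49875
Variance = 35.49875 / 7 = 5.07125
SE* = √5.07125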